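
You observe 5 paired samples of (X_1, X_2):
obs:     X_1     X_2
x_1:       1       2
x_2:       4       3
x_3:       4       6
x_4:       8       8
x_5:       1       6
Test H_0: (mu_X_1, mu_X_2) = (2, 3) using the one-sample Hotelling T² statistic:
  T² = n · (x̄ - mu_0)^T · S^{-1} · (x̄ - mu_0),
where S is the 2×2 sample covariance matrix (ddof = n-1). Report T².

Step 1 — sample mean vector:
  mean(X_1) = (1 + 4 + 4 + 8 + 1) / 5 = 18/5 = 3.6
  mean(X_2) = (2 + 3 + 6 + 8 + 6) / 5 = 25/5 = 5
  x̄ = (3.6, 5),  deviation x̄ - mu_0 = (3.6, 5) - (2, 3) = (1.6, 2).

Step 2 — sample covariance matrix, S[i,j] = (1/(n-1)) · Σ_k (x_{k,i} - mean_i) · (x_{k,j} - mean_j), divisor n-1 = 4:
  S[X_1,X_1] = ((-2.6)·(-2.6) + (0.4)·(0.4) + (0.4)·(0.4) + (4.4)·(4.4) + (-2.6)·(-2.6)) / 4 = 33.2/4 = 8.3
  S[X_1,X_2] = ((-2.6)·(-3) + (0.4)·(-2) + (0.4)·(1) + (4.4)·(3) + (-2.6)·(1)) / 4 = 18/4 = 4.5
  S[X_2,X_2] = ((-3)·(-3) + (-2)·(-2) + (1)·(1) + (3)·(3) + (1)·(1)) / 4 = 24/4 = 6
  S = [[8.3, 4.5],
 [4.5, 6]].

Step 3 — invert S. det(S) = 8.3·6 - (4.5)² = 29.55.
  S^{-1} = (1/det) · [[d, -b], [-b, a]] = [[0.203, -0.1523],
 [-0.1523, 0.2809]].

Step 4 — quadratic form (x̄ - mu_0)^T · S^{-1} · (x̄ - mu_0):
  S^{-1} · (x̄ - mu_0) = (0.0203, 0.3181),
  (x̄ - mu_0)^T · [...] = (1.6)·(0.0203) + (2)·(0.3181) = 0.6687.

Step 5 — scale by n: T² = 5 · 0.6687 = 3.3435.

T² ≈ 3.3435


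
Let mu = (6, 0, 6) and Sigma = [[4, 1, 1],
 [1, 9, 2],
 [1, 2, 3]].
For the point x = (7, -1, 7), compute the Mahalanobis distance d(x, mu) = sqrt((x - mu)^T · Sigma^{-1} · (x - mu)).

Step 1 — centre the observation: (x - mu) = (1, -1, 1).

Step 2 — invert Sigma (cofactor / det for 3×3, or solve directly):
  Sigma^{-1} = [[0.2738, -0.0119, -0.0833],
 [-0.0119, 0.131, -0.0833],
 [-0.0833, -0.0833, 0.4167]].

Step 3 — form the quadratic (x - mu)^T · Sigma^{-1} · (x - mu):
  Sigma^{-1} · (x - mu) = (0.2024, -0.2262, 0.4167).
  (x - mu)^T · [Sigma^{-1} · (x - mu)] = (1)·(0.2024) + (-1)·(-0.2262) + (1)·(0.4167) = 0.8452.

Step 4 — take square root: d = √(0.8452) ≈ 0.9194.

d(x, mu) = √(0.8452) ≈ 0.9194


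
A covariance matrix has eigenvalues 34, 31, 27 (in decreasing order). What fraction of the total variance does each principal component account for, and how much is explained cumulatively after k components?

Step 1 — total variance = trace(Sigma) = Σ λ_i = 34 + 31 + 27 = 92.

Step 2 — fraction explained by component i = λ_i / Σ λ:
  PC1: 34/92 = 0.3696
  PC2: 31/92 = 0.337
  PC3: 27/92 = 0.2935

Step 3 — cumulative fraction after k components = (λ_1 + ... + λ_k) / Σ λ:
  k = 1: 34/92 = 0.3696
  k = 2: (34 + 31)/92 = 65/92 = 0.7065
  k = 3: (34 + 31 + 27)/92 = 92/92 = 1

Summary (fraction, with percent):

explained: PC1 0.3696 (36.96%), PC2 0.337 (33.7%), PC3 0.2935 (29.35%);  cumulative: 0.3696, 0.7065, 1


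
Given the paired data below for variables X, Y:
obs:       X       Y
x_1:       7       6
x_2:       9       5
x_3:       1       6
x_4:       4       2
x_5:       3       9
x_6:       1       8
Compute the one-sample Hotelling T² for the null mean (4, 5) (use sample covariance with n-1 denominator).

Step 1 — sample mean vector:
  mean(X) = (7 + 9 + 1 + 4 + 3 + 1) / 6 = 25/6 = 4.1667
  mean(Y) = (6 + 5 + 6 + 2 + 9 + 8) / 6 = 36/6 = 6
  x̄ = (4.1667, 6),  deviation x̄ - mu_0 = (4.1667, 6) - (4, 5) = (0.1667, 1).

Step 2 — sample covariance matrix, S[i,j] = (1/(n-1)) · Σ_k (x_{k,i} - mean_i) · (x_{k,j} - mean_j), divisor n-1 = 5:
  S[X,X] = ((2.8333)·(2.8333) + (4.8333)·(4.8333) + (-3.1667)·(-3.1667) + (-0.1667)·(-0.1667) + (-1.1667)·(-1.1667) + (-3.1667)·(-3.1667)) / 5 = 52.8333/5 = 10.5667
  S[X,Y] = ((2.8333)·(0) + (4.8333)·(-1) + (-3.1667)·(0) + (-0.1667)·(-4) + (-1.1667)·(3) + (-3.1667)·(2)) / 5 = -14/5 = -2.8
  S[Y,Y] = ((0)·(0) + (-1)·(-1) + (0)·(0) + (-4)·(-4) + (3)·(3) + (2)·(2)) / 5 = 30/5 = 6
  S = [[10.5667, -2.8],
 [-2.8, 6]].

Step 3 — invert S. det(S) = 10.5667·6 - (-2.8)² = 55.56.
  S^{-1} = (1/det) · [[d, -b], [-b, a]] = [[0.108, 0.0504],
 [0.0504, 0.1902]].

Step 4 — quadratic form (x̄ - mu_0)^T · S^{-1} · (x̄ - mu_0):
  S^{-1} · (x̄ - mu_0) = (0.0684, 0.1986),
  (x̄ - mu_0)^T · [...] = (0.1667)·(0.0684) + (1)·(0.1986) = 0.21.

Step 5 — scale by n: T² = 6 · 0.21 = 1.2599.

T² ≈ 1.2599


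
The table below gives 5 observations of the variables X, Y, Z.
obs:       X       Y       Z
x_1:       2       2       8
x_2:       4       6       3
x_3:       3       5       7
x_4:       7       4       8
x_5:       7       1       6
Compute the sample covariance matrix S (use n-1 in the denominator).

Step 1 — column means:
  mean(X) = (2 + 4 + 3 + 7 + 7) / 5 = 23/5 = 4.6
  mean(Y) = (2 + 6 + 5 + 4 + 1) / 5 = 18/5 = 3.6
  mean(Z) = (8 + 3 + 7 + 8 + 6) / 5 = 32/5 = 6.4

Step 2 — sample covariance S[i,j] = (1/(n-1)) · Σ_k (x_{k,i} - mean_i) · (x_{k,j} - mean_j), with n-1 = 4.
  S[X,X] = ((-2.6)·(-2.6) + (-0.6)·(-0.6) + (-1.6)·(-1.6) + (2.4)·(2.4) + (2.4)·(2.4)) / 4 = 21.2/4 = 5.3
  S[X,Y] = ((-2.6)·(-1.6) + (-0.6)·(2.4) + (-1.6)·(1.4) + (2.4)·(0.4) + (2.4)·(-2.6)) / 4 = -4.8/4 = -1.2
  S[X,Z] = ((-2.6)·(1.6) + (-0.6)·(-3.4) + (-1.6)·(0.6) + (2.4)·(1.6) + (2.4)·(-0.4)) / 4 = -0.2/4 = -0.05
  S[Y,Y] = ((-1.6)·(-1.6) + (2.4)·(2.4) + (1.4)·(1.4) + (0.4)·(0.4) + (-2.6)·(-2.6)) / 4 = 17.2/4 = 4.3
  S[Y,Z] = ((-1.6)·(1.6) + (2.4)·(-3.4) + (1.4)·(0.6) + (0.4)·(1.6) + (-2.6)·(-0.4)) / 4 = -8.2/4 = -2.05
  S[Z,Z] = ((1.6)·(1.6) + (-3.4)·(-3.4) + (0.6)·(0.6) + (1.6)·(1.6) + (-0.4)·(-0.4)) / 4 = 17.2/4 = 4.3

S is symmetric (S[j,i] = S[i,j]). Assembling:

S = [[5.3, -1.2, -0.05],
 [-1.2, 4.3, -2.05],
 [-0.05, -2.05, 4.3]]


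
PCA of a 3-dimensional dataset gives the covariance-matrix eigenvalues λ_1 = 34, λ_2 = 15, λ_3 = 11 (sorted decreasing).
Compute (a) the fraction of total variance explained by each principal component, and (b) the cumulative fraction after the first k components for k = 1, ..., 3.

Step 1 — total variance = trace(Sigma) = Σ λ_i = 34 + 15 + 11 = 60.

Step 2 — fraction explained by component i = λ_i / Σ λ:
  PC1: 34/60 = 0.5667
  PC2: 15/60 = 0.25
  PC3: 11/60 = 0.1833

Step 3 — cumulative fraction after k components = (λ_1 + ... + λ_k) / Σ λ:
  k = 1: 34/60 = 0.5667
  k = 2: (34 + 15)/60 = 49/60 = 0.8167
  k = 3: (34 + 15 + 11)/60 = 60/60 = 1

Summary (fraction, with percent):

explained: PC1 0.5667 (56.67%), PC2 0.25 (25%), PC3 0.1833 (18.33%);  cumulative: 0.5667, 0.8167, 1


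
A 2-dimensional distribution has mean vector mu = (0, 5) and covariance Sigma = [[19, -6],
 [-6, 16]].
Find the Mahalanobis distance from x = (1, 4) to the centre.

Step 1 — centre the observation: (x - mu) = (1, -1).

Step 2 — invert Sigma. det(Sigma) = 19·16 - (-6)² = 268.
  Sigma^{-1} = (1/det) · [[d, -b], [-b, a]] = [[0.0597, 0.0224],
 [0.0224, 0.0709]].

Step 3 — form the quadratic (x - mu)^T · Sigma^{-1} · (x - mu):
  Sigma^{-1} · (x - mu) = (0.0373, -0.0485).
  (x - mu)^T · [Sigma^{-1} · (x - mu)] = (1)·(0.0373) + (-1)·(-0.0485) = 0.0858.

Step 4 — take square root: d = √(0.0858) ≈ 0.293.

d(x, mu) = √(0.0858) ≈ 0.293


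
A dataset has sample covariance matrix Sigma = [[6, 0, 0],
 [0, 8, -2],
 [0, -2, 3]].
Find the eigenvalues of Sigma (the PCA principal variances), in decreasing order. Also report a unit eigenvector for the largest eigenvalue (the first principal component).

Step 1 — characteristic polynomial p(λ) = det(λI - Sigma) = λ³ - tr·λ² + c_1·λ - det, where tr = trace, c_1 = sum of the principal 2×2 minors, det = det(Sigma):
  tr = 6 + 8 + 3 = 17,
  c_1 = (6·8 - (0)²) + (6·3 - (0)²) + (8·3 - (-2)²) = 48 + 18 + 20 = 86,
  det = 6·(8·3 - (-2)²) - (0)·((0)·3 - (-2)·(0)) + (0)·((0)·(-2) - 8·(0)) = 6·(20) - (0)·(0) + (0)·(0) = 120.
  So p(λ) = λ³ - 17λ² + 86λ - 120.
Step 2 — look for an integer root (rational root theorem: any rational root is an integer divisor of 120). Testing λ = 6:
  p(6) = 216 - 612 + 516 - 120 = 0  ✓
  Dividing out (λ - 6): p(λ) = (λ - 6)(λ² - 11λ + 20).
Step 3 — remaining eigenvalues from the quadratic λ² - 11λ + 20 = 0:
  Δ = 11² - 4·20 = 121 - 80 = 41,  λ = (11 ± √41)/2 = (11 ± 6.4031)/2 ≈ 8.7016 or 2.2984.
  Sorted: λ_1 = 8.7016,  λ_2 = 6,  λ_3 = 2.2984  (check: sum = 17 = tr ✓).

Step 4 — unit eigenvector for λ_1 ≈ 8.7016: v spans the null space of (Sigma - λ_1 I), whose rows are
  r_1 = (-2.7016, 0, 0),  r_2 = (0, -0.7016, -2),  r_3 = (0, -2, -5.7016).
  v is orthogonal to every row, so take v ∝ r_1 × r_2 = ((0)·(-2) - (0)·(-0.7016), (0)·(0) - (-2.7016)·(-2), (-2.7016)·(-0.7016) - (0)·(0)) ≈ (0, -5.4031, 1.8953).
  Rescale (multiply by -1 so the first nonzero entry is positive): u = (0, 5.4031, -1.8953).
  ||u|| = √((0)² + (5.4031)² + (-1.8953)²) = √(32.786) ≈ 5.7259,  v_1 = u/||u|| ≈ (0, 0.9436, -0.331) (||v_1|| = 1).

λ_1 = 8.7016,  λ_2 = 6,  λ_3 = 2.2984;  v_1 ≈ (0, 0.9436, -0.331)


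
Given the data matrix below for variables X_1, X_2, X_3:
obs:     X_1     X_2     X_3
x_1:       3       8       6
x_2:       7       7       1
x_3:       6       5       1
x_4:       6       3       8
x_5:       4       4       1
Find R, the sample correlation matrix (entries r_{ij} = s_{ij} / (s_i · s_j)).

Step 1 — column means:
  mean(X_1) = (3 + 7 + 6 + 6 + 4) / 5 = 26/5 = 5.2
  mean(X_2) = (8 + 7 + 5 + 3 + 4) / 5 = 27/5 = 5.4
  mean(X_3) = (6 + 1 + 1 + 8 + 1) / 5 = 17/5 = 3.4

Step 2 — sample variances and covariances s[i,j] = (1/(n-1)) · Σ_k (x_{k,i} - mean_i) · (x_{k,j} - mean_j), with n-1 = 4:
  s[X_1,X_1] = ((-2.2)·(-2.2) + (1.8)·(1.8) + (0.8)·(0.8) + (0.8)·(0.8) + (-1.2)·(-1.2)) / 4 = 10.8/4 = 2.7
  s[X_1,X_2] = ((-2.2)·(2.6) + (1.8)·(1.6) + (0.8)·(-0.4) + (0.8)·(-2.4) + (-1.2)·(-1.4)) / 4 = -3.4/4 = -0.85
  s[X_1,X_3] = ((-2.2)·(2.6) + (1.8)·(-2.4) + (0.8)·(-2.4) + (0.8)·(4.6) + (-1.2)·(-2.4)) / 4 = -5.4/4 = -1.35
  s[X_2,X_2] = ((2.6)·(2.6) + (1.6)·(1.6) + (-0.4)·(-0.4) + (-2.4)·(-2.4) + (-1.4)·(-1.4)) / 4 = 17.2/4 = 4.3
  s[X_2,X_3] = ((2.6)·(2.6) + (1.6)·(-2.4) + (-0.4)·(-2.4) + (-2.4)·(4.6) + (-1.4)·(-2.4)) / 4 = -3.8/4 = -0.95
  s[X_3,X_3] = ((2.6)·(2.6) + (-2.4)·(-2.4) + (-2.4)·(-2.4) + (4.6)·(4.6) + (-2.4)·(-2.4)) / 4 = 45.2/4 = 11.3
  Sample standard deviations s_i = √(s[i,i]):
  s(X_1) = √(2.7) = 1.6432
  s(X_2) = √(4.3) = 2.0736
  s(X_3) = √(11.3) = 3.3615

Step 3 — r_{ij} = s_{ij} / (s_i · s_j):
  r[X_1,X_1] = 1 (diagonal).
  r[X_1,X_2] = -0.85 / (1.6432 · 2.0736) = -0.85 / 3.4073 = -0.2495
  r[X_1,X_3] = -1.35 / (1.6432 · 3.3615) = -1.35 / 5.5236 = -0.2444
  r[X_2,X_2] = 1 (diagonal).
  r[X_2,X_3] = -0.95 / (2.0736 · 3.3615) = -0.95 / 6.9707 = -0.1363
  r[X_3,X_3] = 1 (diagonal).

R is symmetric with unit diagonal. Assembling:

R = [[1, -0.2495, -0.2444],
 [-0.2495, 1, -0.1363],
 [-0.2444, -0.1363, 1]]


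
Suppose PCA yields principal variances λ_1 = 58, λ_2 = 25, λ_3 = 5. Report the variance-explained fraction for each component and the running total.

Step 1 — total variance = trace(Sigma) = Σ λ_i = 58 + 25 + 5 = 88.

Step 2 — fraction explained by component i = λ_i / Σ λ:
  PC1: 58/88 = 0.6591
  PC2: 25/88 = 0.2841
  PC3: 5/88 = 0.0568

Step 3 — cumulative fraction after k components = (λ_1 + ... + λ_k) / Σ λ:
  k = 1: 58/88 = 0.6591
  k = 2: (58 + 25)/88 = 83/88 = 0.9432
  k = 3: (58 + 25 + 5)/88 = 88/88 = 1

Summary (fraction, with percent):

explained: PC1 0.6591 (65.91%), PC2 0.2841 (28.41%), PC3 0.0568 (5.68%);  cumulative: 0.6591, 0.9432, 1


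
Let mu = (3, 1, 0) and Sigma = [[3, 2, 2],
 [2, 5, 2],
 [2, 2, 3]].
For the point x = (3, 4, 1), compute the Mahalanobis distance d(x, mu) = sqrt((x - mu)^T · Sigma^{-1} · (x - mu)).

Step 1 — centre the observation: (x - mu) = (0, 3, 1).

Step 2 — invert Sigma (cofactor / det for 3×3, or solve directly):
  Sigma^{-1} = [[0.6471, -0.1176, -0.3529],
 [-0.1176, 0.2941, -0.1176],
 [-0.3529, -0.1176, 0.6471]].

Step 3 — form the quadratic (x - mu)^T · Sigma^{-1} · (x - mu):
  Sigma^{-1} · (x - mu) = (-0.7059, 0.7647, 0.2941).
  (x - mu)^T · [Sigma^{-1} · (x - mu)] = (0)·(-0.7059) + (3)·(0.7647) + (1)·(0.2941) = 2.5882.

Step 4 — take square root: d = √(2.5882) ≈ 1.6088.

d(x, mu) = √(2.5882) ≈ 1.6088


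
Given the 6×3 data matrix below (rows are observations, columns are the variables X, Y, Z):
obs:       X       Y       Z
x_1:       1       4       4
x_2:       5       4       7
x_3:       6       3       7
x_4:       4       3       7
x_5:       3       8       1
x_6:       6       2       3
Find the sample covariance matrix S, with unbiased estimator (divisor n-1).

Step 1 — column means:
  mean(X) = (1 + 5 + 6 + 4 + 3 + 6) / 6 = 25/6 = 4.1667
  mean(Y) = (4 + 4 + 3 + 3 + 8 + 2) / 6 = 24/6 = 4
  mean(Z) = (4 + 7 + 7 + 7 + 1 + 3) / 6 = 29/6 = 4.8333

Step 2 — sample covariance S[i,j] = (1/(n-1)) · Σ_k (x_{k,i} - mean_i) · (x_{k,j} - mean_j), with n-1 = 5.
  S[X,X] = ((-3.1667)·(-3.1667) + (0.8333)·(0.8333) + (1.8333)·(1.8333) + (-0.1667)·(-0.1667) + (-1.1667)·(-1.1667) + (1.8333)·(1.8333)) / 5 = 18.8333/5 = 3.7667
  S[X,Y] = ((-3.1667)·(0) + (0.8333)·(0) + (1.8333)·(-1) + (-0.1667)·(-1) + (-1.1667)·(4) + (1.8333)·(-2)) / 5 = -10/5 = -2
  S[X,Z] = ((-3.1667)·(-0.8333) + (0.8333)·(2.1667) + (1.8333)·(2.1667) + (-0.1667)·(2.1667) + (-1.1667)·(-3.8333) + (1.8333)·(-1.8333)) / 5 = 9.1667/5 = 1.8333
  S[Y,Y] = ((0)·(0) + (0)·(0) + (-1)·(-1) + (-1)·(-1) + (4)·(4) + (-2)·(-2)) / 5 = 22/5 = 4.4
  S[Y,Z] = ((0)·(-0.8333) + (0)·(2.1667) + (-1)·(2.1667) + (-1)·(2.1667) + (4)·(-3.8333) + (-2)·(-1.8333)) / 5 = -16/5 = -3.2
  S[Z,Z] = ((-0.8333)·(-0.8333) + (2.1667)·(2.1667) + (2.1667)·(2.1667) + (2.1667)·(2.1667) + (-3.8333)·(-3.8333) + (-1.8333)·(-1.8333)) / 5 = 32.8333/5 = 6.5667

S is symmetric (S[j,i] = S[i,j]). Assembling:

S = [[3.7667, -2, 1.8333],
 [-2, 4.4, -3.2],
 [1.8333, -3.2, 6.5667]]


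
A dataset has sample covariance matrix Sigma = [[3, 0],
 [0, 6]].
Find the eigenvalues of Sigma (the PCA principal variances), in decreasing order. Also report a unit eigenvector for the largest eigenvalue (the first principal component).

Step 1 — characteristic polynomial of 2×2 Sigma:
  det(Sigma - λI) = λ² - trace · λ + det = 0.
  trace = 3 + 6 = 9, det = 3·6 - (0)² = 18.
Step 2 — discriminant:
  Δ = trace² - 4·det = 81 - 72 = 9.
Step 3 — eigenvalues:
  λ = (trace ± √Δ)/2 = (9 ± 3)/2,
  λ_1 = 6,  λ_2 = 3.

Step 4 — unit eigenvector for λ_1: Sigma is diagonal, so its eigenvectors are the coordinate axes. λ_1 = 6 is the diagonal entry on the second coordinate axis, hence
  v_1 = (0, 1) (||v_1|| = 1).

λ_1 = 6,  λ_2 = 3;  v_1 ≈ (0, 1)


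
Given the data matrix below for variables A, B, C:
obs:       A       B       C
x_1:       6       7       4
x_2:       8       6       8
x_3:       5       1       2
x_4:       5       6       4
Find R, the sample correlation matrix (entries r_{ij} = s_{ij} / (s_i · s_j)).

Step 1 — column means:
  mean(A) = (6 + 8 + 5 + 5) / 4 = 24/4 = 6
  mean(B) = (7 + 6 + 1 + 6) / 4 = 20/4 = 5
  mean(C) = (4 + 8 + 2 + 4) / 4 = 18/4 = 4.5

Step 2 — sample variances and covariances s[i,j] = (1/(n-1)) · Σ_k (x_{k,i} - mean_i) · (x_{k,j} - mean_j), with n-1 = 3:
  s[A,A] = ((0)·(0) + (2)·(2) + (-1)·(-1) + (-1)·(-1)) / 3 = 6/3 = 2
  s[A,B] = ((0)·(2) + (2)·(1) + (-1)·(-4) + (-1)·(1)) / 3 = 5/3 = 1.6667
  s[A,C] = ((0)·(-0.5) + (2)·(3.5) + (-1)·(-2.5) + (-1)·(-0.5)) / 3 = 10/3 = 3.3333
  s[B,B] = ((2)·(2) + (1)·(1) + (-4)·(-4) + (1)·(1)) / 3 = 22/3 = 7.3333
  s[B,C] = ((2)·(-0.5) + (1)·(3.5) + (-4)·(-2.5) + (1)·(-0.5)) / 3 = 12/3 = 4
  s[C,C] = ((-0.5)·(-0.5) + (3.5)·(3.5) + (-2.5)·(-2.5) + (-0.5)·(-0.5)) / 3 = 19/3 = 6.3333
  Sample standard deviations s_i = √(s[i,i]):
  s(A) = √(2) = 1.4142
  s(B) = √(7.3333) = 2.708
  s(C) = √(6.3333) = 2.5166

Step 3 — r_{ij} = s_{ij} / (s_i · s_j):
  r[A,A] = 1 (diagonal).
  r[A,B] = 1.6667 / (1.4142 · 2.708) = 1.6667 / 3.8297 = 0.4352
  r[A,C] = 3.3333 / (1.4142 · 2.5166) = 3.3333 / 3.559 = 0.9366
  r[B,B] = 1 (diagonal).
  r[B,C] = 4 / (2.708 · 2.5166) = 4 / 6.815 = 0.5869
  r[C,C] = 1 (diagonal).

R is symmetric with unit diagonal. Assembling:

R = [[1, 0.4352, 0.9366],
 [0.4352, 1, 0.5869],
 [0.9366, 0.5869, 1]]


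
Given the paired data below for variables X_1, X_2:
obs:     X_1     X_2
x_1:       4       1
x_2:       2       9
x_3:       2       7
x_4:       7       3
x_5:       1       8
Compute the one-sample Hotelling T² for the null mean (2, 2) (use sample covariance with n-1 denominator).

Step 1 — sample mean vector:
  mean(X_1) = (4 + 2 + 2 + 7 + 1) / 5 = 16/5 = 3.2
  mean(X_2) = (1 + 9 + 7 + 3 + 8) / 5 = 28/5 = 5.6
  x̄ = (3.2, 5.6),  deviation x̄ - mu_0 = (3.2, 5.6) - (2, 2) = (1.2, 3.6).

Step 2 — sample covariance matrix, S[i,j] = (1/(n-1)) · Σ_k (x_{k,i} - mean_i) · (x_{k,j} - mean_j), divisor n-1 = 4:
  S[X_1,X_1] = ((0.8)·(0.8) + (-1.2)·(-1.2) + (-1.2)·(-1.2) + (3.8)·(3.8) + (-2.2)·(-2.2)) / 4 = 22.8/4 = 5.7
  S[X_1,X_2] = ((0.8)·(-4.6) + (-1.2)·(3.4) + (-1.2)·(1.4) + (3.8)·(-2.6) + (-2.2)·(2.4)) / 4 = -24.6/4 = -6.15
  S[X_2,X_2] = ((-4.6)·(-4.6) + (3.4)·(3.4) + (1.4)·(1.4) + (-2.6)·(-2.6) + (2.4)·(2.4)) / 4 = 47.2/4 = 11.8
  S = [[5.7, -6.15],
 [-6.15, 11.8]].

Step 3 — invert S. det(S) = 5.7·11.8 - (-6.15)² = 29.4375.
  S^{-1} = (1/det) · [[d, -b], [-b, a]] = [[0.4008, 0.2089],
 [0.2089, 0.1936]].

Step 4 — quadratic form (x̄ - mu_0)^T · S^{-1} · (x̄ - mu_0):
  S^{-1} · (x̄ - mu_0) = (1.2331, 0.9478),
  (x̄ - mu_0)^T · [...] = (1.2)·(1.2331) + (3.6)·(0.9478) = 4.8917.

Step 5 — scale by n: T² = 5 · 4.8917 = 24.4586.

T² ≈ 24.4586


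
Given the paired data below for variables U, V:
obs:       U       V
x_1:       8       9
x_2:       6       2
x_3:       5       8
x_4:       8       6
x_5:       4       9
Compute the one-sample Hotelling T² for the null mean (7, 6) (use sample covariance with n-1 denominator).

Step 1 — sample mean vector:
  mean(U) = (8 + 6 + 5 + 8 + 4) / 5 = 31/5 = 6.2
  mean(V) = (9 + 2 + 8 + 6 + 9) / 5 = 34/5 = 6.8
  x̄ = (6.2, 6.8),  deviation x̄ - mu_0 = (6.2, 6.8) - (7, 6) = (-0.8, 0.8).

Step 2 — sample covariance matrix, S[i,j] = (1/(n-1)) · Σ_k (x_{k,i} - mean_i) · (x_{k,j} - mean_j), divisor n-1 = 4:
  S[U,U] = ((1.8)·(1.8) + (-0.2)·(-0.2) + (-1.2)·(-1.2) + (1.8)·(1.8) + (-2.2)·(-2.2)) / 4 = 12.8/4 = 3.2
  S[U,V] = ((1.8)·(2.2) + (-0.2)·(-4.8) + (-1.2)·(1.2) + (1.8)·(-0.8) + (-2.2)·(2.2)) / 4 = -2.8/4 = -0.7
  S[V,V] = ((2.2)·(2.2) + (-4.8)·(-4.8) + (1.2)·(1.2) + (-0.8)·(-0.8) + (2.2)·(2.2)) / 4 = 34.8/4 = 8.7
  S = [[3.2, -0.7],
 [-0.7, 8.7]].

Step 3 — invert S. det(S) = 3.2·8.7 - (-0.7)² = 27.35.
  S^{-1} = (1/det) · [[d, -b], [-b, a]] = [[0.3181, 0.0256],
 [0.0256, 0.117]].

Step 4 — quadratic form (x̄ - mu_0)^T · S^{-1} · (x̄ - mu_0):
  S^{-1} · (x̄ - mu_0) = (-0.234, 0.0731),
  (x̄ - mu_0)^T · [...] = (-0.8)·(-0.234) + (0.8)·(0.0731) = 0.2457.

Step 5 — scale by n: T² = 5 · 0.2457 = 1.2285.

T² ≈ 1.2285


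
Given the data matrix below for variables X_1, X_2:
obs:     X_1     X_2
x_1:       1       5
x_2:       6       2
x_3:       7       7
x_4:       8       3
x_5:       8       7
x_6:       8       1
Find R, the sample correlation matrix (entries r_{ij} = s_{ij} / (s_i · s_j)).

Step 1 — column means:
  mean(X_1) = (1 + 6 + 7 + 8 + 8 + 8) / 6 = 38/6 = 6.3333
  mean(X_2) = (5 + 2 + 7 + 3 + 7 + 1) / 6 = 25/6 = 4.1667

Step 2 — sample variances and covariances s[i,j] = (1/(n-1)) · Σ_k (x_{k,i} - mean_i) · (x_{k,j} - mean_j), with n-1 = 5:
  s[X_1,X_1] = ((-5.3333)·(-5.3333) + (-0.3333)·(-0.3333) + (0.6667)·(0.6667) + (1.6667)·(1.6667) + (1.6667)·(1.6667) + (1.6667)·(1.6667)) / 5 = 37.3333/5 = 7.4667
  s[X_1,X_2] = ((-5.3333)·(0.8333) + (-0.3333)·(-2.1667) + (0.6667)·(2.8333) + (1.6667)·(-1.1667) + (1.6667)·(2.8333) + (1.6667)·(-3.1667)) / 5 = -4.3333/5 = -0.8667
  s[X_2,X_2] = ((0.8333)·(0.8333) + (-2.1667)·(-2.1667) + (2.8333)·(2.8333) + (-1.1667)·(-1.1667) + (2.8333)·(2.8333) + (-3.1667)·(-3.1667)) / 5 = 32.8333/5 = 6.5667
  Sample standard deviations s_i = √(s[i,i]):
  s(X_1) = √(7.4667) = 2.7325
  s(X_2) = √(6.5667) = 2.5626

Step 3 — r_{ij} = s_{ij} / (s_i · s_j):
  r[X_1,X_1] = 1 (diagonal).
  r[X_1,X_2] = -0.8667 / (2.7325 · 2.5626) = -0.8667 / 7.0022 = -0.1238
  r[X_2,X_2] = 1 (diagonal).

R is symmetric with unit diagonal. Assembling:

R = [[1, -0.1238],
 [-0.1238, 1]]


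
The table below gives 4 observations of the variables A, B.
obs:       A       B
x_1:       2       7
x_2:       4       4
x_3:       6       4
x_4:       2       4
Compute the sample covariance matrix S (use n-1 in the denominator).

Step 1 — column means:
  mean(A) = (2 + 4 + 6 + 2) / 4 = 14/4 = 3.5
  mean(B) = (7 + 4 + 4 + 4) / 4 = 19/4 = 4.75

Step 2 — sample covariance S[i,j] = (1/(n-1)) · Σ_k (x_{k,i} - mean_i) · (x_{k,j} - mean_j), with n-1 = 3.
  S[A,A] = ((-1.5)·(-1.5) + (0.5)·(0.5) + (2.5)·(2.5) + (-1.5)·(-1.5)) / 3 = 11/3 = 3.6667
  S[A,B] = ((-1.5)·(2.25) + (0.5)·(-0.75) + (2.5)·(-0.75) + (-1.5)·(-0.75)) / 3 = -4.5/3 = -1.5
  S[B,B] = ((2.25)·(2.25) + (-0.75)·(-0.75) + (-0.75)·(-0.75) + (-0.75)·(-0.75)) / 3 = 6.75/3 = 2.25

S is symmetric (S[j,i] = S[i,j]). Assembling:

S = [[3.6667, -1.5],
 [-1.5, 2.25]]


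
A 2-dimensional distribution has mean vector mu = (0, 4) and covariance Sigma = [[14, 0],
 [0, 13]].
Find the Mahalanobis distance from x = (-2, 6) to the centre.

Step 1 — centre the observation: (x - mu) = (-2, 2).

Step 2 — invert Sigma. det(Sigma) = 14·13 - (0)² = 182.
  Sigma^{-1} = (1/det) · [[d, -b], [-b, a]] = [[0.0714, 0],
 [0, 0.0769]].

Step 3 — form the quadratic (x - mu)^T · Sigma^{-1} · (x - mu):
  Sigma^{-1} · (x - mu) = (-0.1429, 0.1538).
  (x - mu)^T · [Sigma^{-1} · (x - mu)] = (-2)·(-0.1429) + (2)·(0.1538) = 0.5934.

Step 4 — take square root: d = √(0.5934) ≈ 0.7703.

d(x, mu) = √(0.5934) ≈ 0.7703


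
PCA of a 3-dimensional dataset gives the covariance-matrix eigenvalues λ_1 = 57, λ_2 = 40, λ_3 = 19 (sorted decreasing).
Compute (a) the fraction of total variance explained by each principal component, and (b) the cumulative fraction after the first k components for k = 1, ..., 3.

Step 1 — total variance = trace(Sigma) = Σ λ_i = 57 + 40 + 19 = 116.

Step 2 — fraction explained by component i = λ_i / Σ λ:
  PC1: 57/116 = 0.4914
  PC2: 40/116 = 0.3448
  PC3: 19/116 = 0.1638

Step 3 — cumulative fraction after k components = (λ_1 + ... + λ_k) / Σ λ:
  k = 1: 57/116 = 0.4914
  k = 2: (57 + 40)/116 = 97/116 = 0.8362
  k = 3: (57 + 40 + 19)/116 = 116/116 = 1

Summary (fraction, with percent):

explained: PC1 0.4914 (49.14%), PC2 0.3448 (34.48%), PC3 0.1638 (16.38%);  cumulative: 0.4914, 0.8362, 1


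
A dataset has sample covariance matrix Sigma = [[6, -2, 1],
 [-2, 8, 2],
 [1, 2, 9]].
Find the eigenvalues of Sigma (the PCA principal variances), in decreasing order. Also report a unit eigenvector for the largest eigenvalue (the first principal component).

Step 1 — characteristic polynomial p(λ) = det(λI - Sigma) = λ³ - tr·λ² + c_1·λ - det, where tr = trace, c_1 = sum of the principal 2×2 minors, det = det(Sigma):
  tr = 6 + 8 + 9 = 23,
  c_1 = (6·8 - (-2)²) + (6·9 - (1)²) + (8·9 - (2)²) = 44 + 53 + 68 = 165,
  det = 6·(8·9 - (2)²) - (-2)·((-2)·9 - (2)·(1)) + (1)·((-2)·(2) - 8·(1)) = 6·(68) - (-2)·(-20) + (1)·(-12) = 356.
  So p(λ) = λ³ - 23λ² + 165λ - 356.
Step 2 — look for an integer root (rational root theorem: any rational root is an integer divisor of 356). Testing λ = 4:
  p(4) = 64 - 368 + 660 - 356 = 0  ✓
  Dividing out (λ - 4): p(λ) = (λ - 4)(λ² - 19λ + 89).
Step 3 — remaining eigenvalues from the quadratic λ² - 19λ + 89 = 0:
  Δ = 19² - 4·89 = 361 - 356 = 5,  λ = (19 ± √5)/2 = (19 ± 2.2361)/2 ≈ 10.618 or 8.382.
  Sorted: λ_1 = 10.618,  λ_2 = 8.382,  λ_3 = 4  (check: sum = 23 = tr ✓).

Step 4 — unit eigenvector for λ_1 ≈ 10.618: v spans the null space of (Sigma - λ_1 I), whose rows are
  r_1 = (-4.618, -2, 1),  r_2 = (-2, -2.618, 2),  r_3 = (1, 2, -1.618).
  v is orthogonal to every row, so take v ∝ r_1 × r_2 = ((-2)·(2) - (1)·(-2.618), (1)·(-2) - (-4.618)·(2), (-4.618)·(-2.618) - (-2)·(-2)) ≈ (-1.382, 7.2361, 8.0902).
  Rescale (multiply by -1 so the first nonzero entry is positive): u = (1.382, -7.2361, -8.0902).
  ||u|| = √((1.382)² + (-7.2361)² + (-8.0902)²) = √(119.7214) ≈ 10.9417,  v_1 = u/||u|| ≈ (0.1263, -0.6613, -0.7394) (||v_1|| = 1).

λ_1 = 10.618,  λ_2 = 8.382,  λ_3 = 4;  v_1 ≈ (0.1263, -0.6613, -0.7394)


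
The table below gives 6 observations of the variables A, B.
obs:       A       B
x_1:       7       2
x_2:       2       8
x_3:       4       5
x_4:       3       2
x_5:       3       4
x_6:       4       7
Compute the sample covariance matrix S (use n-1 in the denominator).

Step 1 — column means:
  mean(A) = (7 + 2 + 4 + 3 + 3 + 4) / 6 = 23/6 = 3.8333
  mean(B) = (2 + 8 + 5 + 2 + 4 + 7) / 6 = 28/6 = 4.6667

Step 2 — sample covariance S[i,j] = (1/(n-1)) · Σ_k (x_{k,i} - mean_i) · (x_{k,j} - mean_j), with n-1 = 5.
  S[A,A] = ((3.1667)·(3.1667) + (-1.8333)·(-1.8333) + (0.1667)·(0.1667) + (-0.8333)·(-0.8333) + (-0.8333)·(-0.8333) + (0.1667)·(0.1667)) / 5 = 14.8333/5 = 2.9667
  S[A,B] = ((3.1667)·(-2.6667) + (-1.8333)·(3.3333) + (0.1667)·(0.3333) + (-0.8333)·(-2.6667) + (-0.8333)·(-0.6667) + (0.1667)·(2.3333)) / 5 = -11.3333/5 = -2.2667
  S[B,B] = ((-2.6667)·(-2.6667) + (3.3333)·(3.3333) + (0.3333)·(0.3333) + (-2.6667)·(-2.6667) + (-0.6667)·(-0.6667) + (2.3333)·(2.3333)) / 5 = 31.3333/5 = 6.2667

S is symmetric (S[j,i] = S[i,j]). Assembling:

S = [[2.9667, -2.2667],
 [-2.2667, 6.2667]]


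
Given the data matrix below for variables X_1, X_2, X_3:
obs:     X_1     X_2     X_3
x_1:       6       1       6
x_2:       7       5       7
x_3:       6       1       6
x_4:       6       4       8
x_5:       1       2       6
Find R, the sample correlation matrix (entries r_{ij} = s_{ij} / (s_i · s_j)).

Step 1 — column means:
  mean(X_1) = (6 + 7 + 6 + 6 + 1) / 5 = 26/5 = 5.2
  mean(X_2) = (1 + 5 + 1 + 4 + 2) / 5 = 13/5 = 2.6
  mean(X_3) = (6 + 7 + 6 + 8 + 6) / 5 = 33/5 = 6.6

Step 2 — sample variances and covariances s[i,j] = (1/(n-1)) · Σ_k (x_{k,i} - mean_i) · (x_{k,j} - mean_j), with n-1 = 4:
  s[X_1,X_1] = ((0.8)·(0.8) + (1.8)·(1.8) + (0.8)·(0.8) + (0.8)·(0.8) + (-4.2)·(-4.2)) / 4 = 22.8/4 = 5.7
  s[X_1,X_2] = ((0.8)·(-1.6) + (1.8)·(2.4) + (0.8)·(-1.6) + (0.8)·(1.4) + (-4.2)·(-0.6)) / 4 = 5.4/4 = 1.35
  s[X_1,X_3] = ((0.8)·(-0.6) + (1.8)·(0.4) + (0.8)·(-0.6) + (0.8)·(1.4) + (-4.2)·(-0.6)) / 4 = 3.4/4 = 0.85
  s[X_2,X_2] = ((-1.6)·(-1.6) + (2.4)·(2.4) + (-1.6)·(-1.6) + (1.4)·(1.4) + (-0.6)·(-0.6)) / 4 = 13.2/4 = 3.3
  s[X_2,X_3] = ((-1.6)·(-0.6) + (2.4)·(0.4) + (-1.6)·(-0.6) + (1.4)·(1.4) + (-0.6)·(-0.6)) / 4 = 5.2/4 = 1.3
  s[X_3,X_3] = ((-0.6)·(-0.6) + (0.4)·(0.4) + (-0.6)·(-0.6) + (1.4)·(1.4) + (-0.6)·(-0.6)) / 4 = 3.2/4 = 0.8
  Sample standard deviations s_i = √(s[i,i]):
  s(X_1) = √(5.7) = 2.3875
  s(X_2) = √(3.3) = 1.8166
  s(X_3) = √(0.8) = 0.8944

Step 3 — r_{ij} = s_{ij} / (s_i · s_j):
  r[X_1,X_1] = 1 (diagonal).
  r[X_1,X_2] = 1.35 / (2.3875 · 1.8166) = 1.35 / 4.337 = 0.3113
  r[X_1,X_3] = 0.85 / (2.3875 · 0.8944) = 0.85 / 2.1354 = 0.398
  r[X_2,X_2] = 1 (diagonal).
  r[X_2,X_3] = 1.3 / (1.8166 · 0.8944) = 1.3 / 1.6248 = 0.8001
  r[X_3,X_3] = 1 (diagonal).

R is symmetric with unit diagonal. Assembling:

R = [[1, 0.3113, 0.398],
 [0.3113, 1, 0.8001],
 [0.398, 0.8001, 1]]


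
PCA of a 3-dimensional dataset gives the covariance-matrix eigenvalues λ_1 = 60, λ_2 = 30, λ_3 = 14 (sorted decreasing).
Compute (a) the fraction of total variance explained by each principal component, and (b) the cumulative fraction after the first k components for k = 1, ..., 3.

Step 1 — total variance = trace(Sigma) = Σ λ_i = 60 + 30 + 14 = 104.

Step 2 — fraction explained by component i = λ_i / Σ λ:
  PC1: 60/104 = 0.5769
  PC2: 30/104 = 0.2885
  PC3: 14/104 = 0.1346

Step 3 — cumulative fraction after k components = (λ_1 + ... + λ_k) / Σ λ:
  k = 1: 60/104 = 0.5769
  k = 2: (60 + 30)/104 = 90/104 = 0.8654
  k = 3: (60 + 30 + 14)/104 = 104/104 = 1

Summary (fraction, with percent):

explained: PC1 0.5769 (57.69%), PC2 0.2885 (28.85%), PC3 0.1346 (13.46%);  cumulative: 0.5769, 0.8654, 1


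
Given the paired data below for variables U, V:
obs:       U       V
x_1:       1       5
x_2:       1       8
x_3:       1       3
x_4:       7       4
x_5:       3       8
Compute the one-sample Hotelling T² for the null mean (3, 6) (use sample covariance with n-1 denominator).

Step 1 — sample mean vector:
  mean(U) = (1 + 1 + 1 + 7 + 3) / 5 = 13/5 = 2.6
  mean(V) = (5 + 8 + 3 + 4 + 8) / 5 = 28/5 = 5.6
  x̄ = (2.6, 5.6),  deviation x̄ - mu_0 = (2.6, 5.6) - (3, 6) = (-0.4, -0.4).

Step 2 — sample covariance matrix, S[i,j] = (1/(n-1)) · Σ_k (x_{k,i} - mean_i) · (x_{k,j} - mean_j), divisor n-1 = 4:
  S[U,U] = ((-1.6)·(-1.6) + (-1.6)·(-1.6) + (-1.6)·(-1.6) + (4.4)·(4.4) + (0.4)·(0.4)) / 4 = 27.2/4 = 6.8
  S[U,V] = ((-1.6)·(-0.6) + (-1.6)·(2.4) + (-1.6)·(-2.6) + (4.4)·(-1.6) + (0.4)·(2.4)) / 4 = -4.8/4 = -1.2
  S[V,V] = ((-0.6)·(-0.6) + (2.4)·(2.4) + (-2.6)·(-2.6) + (-1.6)·(-1.6) + (2.4)·(2.4)) / 4 = 21.2/4 = 5.3
  S = [[6.8, -1.2],
 [-1.2, 5.3]].

Step 3 — invert S. det(S) = 6.8·5.3 - (-1.2)² = 34.6.
  S^{-1} = (1/det) · [[d, -b], [-b, a]] = [[0.1532, 0.0347],
 [0.0347, 0.1965]].

Step 4 — quadratic form (x̄ - mu_0)^T · S^{-1} · (x̄ - mu_0):
  S^{-1} · (x̄ - mu_0) = (-0.0751, -0.0925),
  (x̄ - mu_0)^T · [...] = (-0.4)·(-0.0751) + (-0.4)·(-0.0925) = 0.0671.

Step 5 — scale by n: T² = 5 · 0.0671 = 0.3353.

T² ≈ 0.3353


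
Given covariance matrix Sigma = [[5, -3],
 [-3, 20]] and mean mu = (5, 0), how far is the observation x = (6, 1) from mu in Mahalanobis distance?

Step 1 — centre the observation: (x - mu) = (1, 1).

Step 2 — invert Sigma. det(Sigma) = 5·20 - (-3)² = 91.
  Sigma^{-1} = (1/det) · [[d, -b], [-b, a]] = [[0.2198, 0.033],
 [0.033, 0.0549]].

Step 3 — form the quadratic (x - mu)^T · Sigma^{-1} · (x - mu):
  Sigma^{-1} · (x - mu) = (0.2527, 0.0879).
  (x - mu)^T · [Sigma^{-1} · (x - mu)] = (1)·(0.2527) + (1)·(0.0879) = 0.3407.

Step 4 — take square root: d = √(0.3407) ≈ 0.5837.

d(x, mu) = √(0.3407) ≈ 0.5837


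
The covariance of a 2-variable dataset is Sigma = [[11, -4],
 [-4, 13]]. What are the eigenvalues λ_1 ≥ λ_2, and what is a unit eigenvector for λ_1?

Step 1 — characteristic polynomial of 2×2 Sigma:
  det(Sigma - λI) = λ² - trace · λ + det = 0.
  trace = 11 + 13 = 24, det = 11·13 - (-4)² = 127.
Step 2 — discriminant:
  Δ = trace² - 4·det = 576 - 508 = 68.
Step 3 — eigenvalues:
  λ = (trace ± √Δ)/2 = (24 ± 8.2462)/2,
  λ_1 = 16.1231,  λ_2 = 7.8769.

Step 4 — unit eigenvector for λ_1: solve (Sigma - λ_1 I)v = 0. First row:
  (11 - 16.1231)·v_x + (-4)·v_y = 0, i.e. (-5.1231)·v_x + (-4)·v_y = 0,
  so v ∝ (b, λ_1 - a) = (-4, 5.1231); multiply by -1 so the first entry is positive: u = (4, -5.1231).
  ||u|| = √((4)² + (-5.1231)²) = √(42.2462) ≈ 6.4997,
  v_1 = u/||u|| ≈ (0.6154, -0.7882) (||v_1|| = 1).

λ_1 = 16.1231,  λ_2 = 7.8769;  v_1 ≈ (0.6154, -0.7882)


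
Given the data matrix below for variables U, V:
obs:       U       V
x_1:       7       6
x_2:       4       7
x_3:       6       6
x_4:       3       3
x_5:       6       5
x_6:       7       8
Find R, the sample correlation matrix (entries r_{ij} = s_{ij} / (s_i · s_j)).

Step 1 — column means:
  mean(U) = (7 + 4 + 6 + 3 + 6 + 7) / 6 = 33/6 = 5.5
  mean(V) = (6 + 7 + 6 + 3 + 5 + 8) / 6 = 35/6 = 5.8333

Step 2 — sample variances and covariances s[i,j] = (1/(n-1)) · Σ_k (x_{k,i} - mean_i) · (x_{k,j} - mean_j), with n-1 = 5:
  s[U,U] = ((1.5)·(1.5) + (-1.5)·(-1.5) + (0.5)·(0.5) + (-2.5)·(-2.5) + (0.5)·(0.5) + (1.5)·(1.5)) / 5 = 13.5/5 = 2.7
  s[U,V] = ((1.5)·(0.1667) + (-1.5)·(1.1667) + (0.5)·(0.1667) + (-2.5)·(-2.8333) + (0.5)·(-0.8333) + (1.5)·(2.1667)) / 5 = 8.5/5 = 1.7
  s[V,V] = ((0.1667)·(0.1667) + (1.1667)·(1.1667) + (0.1667)·(0.1667) + (-2.8333)·(-2.8333) + (-0.8333)·(-0.8333) + (2.1667)·(2.1667)) / 5 = 14.8333/5 = 2.9667
  Sample standard deviations s_i = √(s[i,i]):
  s(U) = √(2.7) = 1.6432
  s(V) = √(2.9667) = 1.7224

Step 3 — r_{ij} = s_{ij} / (s_i · s_j):
  r[U,U] = 1 (diagonal).
  r[U,V] = 1.7 / (1.6432 · 1.7224) = 1.7 / 2.8302 = 0.6007
  r[V,V] = 1 (diagonal).

R is symmetric with unit diagonal. Assembling:

R = [[1, 0.6007],
 [0.6007, 1]]


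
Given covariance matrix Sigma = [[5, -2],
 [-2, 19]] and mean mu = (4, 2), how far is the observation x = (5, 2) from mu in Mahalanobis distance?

Step 1 — centre the observation: (x - mu) = (1, 0).

Step 2 — invert Sigma. det(Sigma) = 5·19 - (-2)² = 91.
  Sigma^{-1} = (1/det) · [[d, -b], [-b, a]] = [[0.2088, 0.022],
 [0.022, 0.0549]].

Step 3 — form the quadratic (x - mu)^T · Sigma^{-1} · (x - mu):
  Sigma^{-1} · (x - mu) = (0.2088, 0.022).
  (x - mu)^T · [Sigma^{-1} · (x - mu)] = (1)·(0.2088) + (0)·(0.022) = 0.2088.

Step 4 — take square root: d = √(0.2088) ≈ 0.4569.

d(x, mu) = √(0.2088) ≈ 0.4569


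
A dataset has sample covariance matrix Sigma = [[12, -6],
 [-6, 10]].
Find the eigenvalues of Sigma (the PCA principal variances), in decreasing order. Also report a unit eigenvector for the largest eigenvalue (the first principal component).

Step 1 — characteristic polynomial of 2×2 Sigma:
  det(Sigma - λI) = λ² - trace · λ + det = 0.
  trace = 12 + 10 = 22, det = 12·10 - (-6)² = 84.
Step 2 — discriminant:
  Δ = trace² - 4·det = 484 - 336 = 148.
Step 3 — eigenvalues:
  λ = (trace ± √Δ)/2 = (22 ± 12.1655)/2,
  λ_1 = 17.0828,  λ_2 = 4.9172.

Step 4 — unit eigenvector for λ_1: solve (Sigma - λ_1 I)v = 0. First row:
  (12 - 17.0828)·v_x + (-6)·v_y = 0, i.e. (-5.0828)·v_x + (-6)·v_y = 0,
  so v ∝ (b, λ_1 - a) = (-6, 5.0828); multiply by -1 so the first entry is positive: u = (6, -5.0828).
  ||u|| = √((6)² + (-5.0828)²) = √(61.8345) ≈ 7.8635,
  v_1 = u/||u|| ≈ (0.763, -0.6464) (||v_1|| = 1).

λ_1 = 17.0828,  λ_2 = 4.9172;  v_1 ≈ (0.763, -0.6464)


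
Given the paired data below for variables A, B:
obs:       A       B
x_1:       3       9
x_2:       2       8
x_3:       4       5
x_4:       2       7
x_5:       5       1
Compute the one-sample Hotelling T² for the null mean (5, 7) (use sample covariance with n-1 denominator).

Step 1 — sample mean vector:
  mean(A) = (3 + 2 + 4 + 2 + 5) / 5 = 16/5 = 3.2
  mean(B) = (9 + 8 + 5 + 7 + 1) / 5 = 30/5 = 6
  x̄ = (3.2, 6),  deviation x̄ - mu_0 = (3.2, 6) - (5, 7) = (-1.8, -1).

Step 2 — sample covariance matrix, S[i,j] = (1/(n-1)) · Σ_k (x_{k,i} - mean_i) · (x_{k,j} - mean_j), divisor n-1 = 4:
  S[A,A] = ((-0.2)·(-0.2) + (-1.2)·(-1.2) + (0.8)·(0.8) + (-1.2)·(-1.2) + (1.8)·(1.8)) / 4 = 6.8/4 = 1.7
  S[A,B] = ((-0.2)·(3) + (-1.2)·(2) + (0.8)·(-1) + (-1.2)·(1) + (1.8)·(-5)) / 4 = -14/4 = -3.5
  S[B,B] = ((3)·(3) + (2)·(2) + (-1)·(-1) + (1)·(1) + (-5)·(-5)) / 4 = 40/4 = 10
  S = [[1.7, -3.5],
 [-3.5, 10]].

Step 3 — invert S. det(S) = 1.7·10 - (-3.5)² = 4.75.
  S^{-1} = (1/det) · [[d, -b], [-b, a]] = [[2.1053, 0.7368],
 [0.7368, 0.3579]].

Step 4 — quadratic form (x̄ - mu_0)^T · S^{-1} · (x̄ - mu_0):
  S^{-1} · (x̄ - mu_0) = (-4.5263, -1.6842),
  (x̄ - mu_0)^T · [...] = (-1.8)·(-4.5263) + (-1)·(-1.6842) = 9.8316.

Step 5 — scale by n: T² = 5 · 9.8316 = 49.1579.

T² ≈ 49.1579


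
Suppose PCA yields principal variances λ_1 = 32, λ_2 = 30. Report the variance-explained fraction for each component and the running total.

Step 1 — total variance = trace(Sigma) = Σ λ_i = 32 + 30 = 62.

Step 2 — fraction explained by component i = λ_i / Σ λ:
  PC1: 32/62 = 0.5161
  PC2: 30/62 = 0.4839

Step 3 — cumulative fraction after k components = (λ_1 + ... + λ_k) / Σ λ:
  k = 1: 32/62 = 0.5161
  k = 2: (32 + 30)/62 = 62/62 = 1

Summary (fraction, with percent):

explained: PC1 0.5161 (51.61%), PC2 0.4839 (48.39%);  cumulative: 0.5161, 1


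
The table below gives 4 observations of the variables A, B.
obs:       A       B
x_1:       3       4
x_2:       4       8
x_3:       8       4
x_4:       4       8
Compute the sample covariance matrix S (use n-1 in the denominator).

Step 1 — column means:
  mean(A) = (3 + 4 + 8 + 4) / 4 = 19/4 = 4.75
  mean(B) = (4 + 8 + 4 + 8) / 4 = 24/4 = 6

Step 2 — sample covariance S[i,j] = (1/(n-1)) · Σ_k (x_{k,i} - mean_i) · (x_{k,j} - mean_j), with n-1 = 3.
  S[A,A] = ((-1.75)·(-1.75) + (-0.75)·(-0.75) + (3.25)·(3.25) + (-0.75)·(-0.75)) / 3 = 14.75/3 = 4.9167
  S[A,B] = ((-1.75)·(-2) + (-0.75)·(2) + (3.25)·(-2) + (-0.75)·(2)) / 3 = -6/3 = -2
  S[B,B] = ((-2)·(-2) + (2)·(2) + (-2)·(-2) + (2)·(2)) / 3 = 16/3 = 5.3333

S is symmetric (S[j,i] = S[i,j]). Assembling:

S = [[4.9167, -2],
 [-2, 5.3333]]


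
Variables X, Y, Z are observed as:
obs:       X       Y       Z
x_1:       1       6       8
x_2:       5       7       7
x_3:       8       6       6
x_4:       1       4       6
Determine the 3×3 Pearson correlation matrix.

Step 1 — column means:
  mean(X) = (1 + 5 + 8 + 1) / 4 = 15/4 = 3.75
  mean(Y) = (6 + 7 + 6 + 4) / 4 = 23/4 = 5.75
  mean(Z) = (8 + 7 + 6 + 6) / 4 = 27/4 = 6.75

Step 2 — sample variances and covariances s[i,j] = (1/(n-1)) · Σ_k (x_{k,i} - mean_i) · (x_{k,j} - mean_j), with n-1 = 3:
  s[X,X] = ((-2.75)·(-2.75) + (1.25)·(1.25) + (4.25)·(4.25) + (-2.75)·(-2.75)) / 3 = 34.75/3 = 11.5833
  s[X,Y] = ((-2.75)·(0.25) + (1.25)·(1.25) + (4.25)·(0.25) + (-2.75)·(-1.75)) / 3 = 6.75/3 = 2.25
  s[X,Z] = ((-2.75)·(1.25) + (1.25)·(0.25) + (4.25)·(-0.75) + (-2.75)·(-0.75)) / 3 = -4.25/3 = -1.4167
  s[Y,Y] = ((0.25)·(0.25) + (1.25)·(1.25) + (0.25)·(0.25) + (-1.75)·(-1.75)) / 3 = 4.75/3 = 1.5833
  s[Y,Z] = ((0.25)·(1.25) + (1.25)·(0.25) + (0.25)·(-0.75) + (-1.75)·(-0.75)) / 3 = 1.75/3 = 0.5833
  s[Z,Z] = ((1.25)·(1.25) + (0.25)·(0.25) + (-0.75)·(-0.75) + (-0.75)·(-0.75)) / 3 = 2.75/3 = 0.9167
  Sample standard deviations s_i = √(s[i,i]):
  s(X) = √(11.5833) = 3.4034
  s(Y) = √(1.5833) = 1.2583
  s(Z) = √(0.9167) = 0.9574

Step 3 — r_{ij} = s_{ij} / (s_i · s_j):
  r[X,X] = 1 (diagonal).
  r[X,Y] = 2.25 / (3.4034 · 1.2583) = 2.25 / 4.2826 = 0.5254
  r[X,Z] = -1.4167 / (3.4034 · 0.9574) = -1.4167 / 3.2585 = -0.4348
  r[Y,Y] = 1 (diagonal).
  r[Y,Z] = 0.5833 / (1.2583 · 0.9574) = 0.5833 / 1.2047 = 0.4842
  r[Z,Z] = 1 (diagonal).

R is symmetric with unit diagonal. Assembling:

R = [[1, 0.5254, -0.4348],
 [0.5254, 1, 0.4842],
 [-0.4348, 0.4842, 1]]


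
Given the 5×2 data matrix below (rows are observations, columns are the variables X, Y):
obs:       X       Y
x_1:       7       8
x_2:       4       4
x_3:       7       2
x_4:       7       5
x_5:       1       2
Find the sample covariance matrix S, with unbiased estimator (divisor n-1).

Step 1 — column means:
  mean(X) = (7 + 4 + 7 + 7 + 1) / 5 = 26/5 = 5.2
  mean(Y) = (8 + 4 + 2 + 5 + 2) / 5 = 21/5 = 4.2

Step 2 — sample covariance S[i,j] = (1/(n-1)) · Σ_k (x_{k,i} - mean_i) · (x_{k,j} - mean_j), with n-1 = 4.
  S[X,X] = ((1.8)·(1.8) + (-1.2)·(-1.2) + (1.8)·(1.8) + (1.8)·(1.8) + (-4.2)·(-4.2)) / 4 = 28.8/4 = 7.2
  S[X,Y] = ((1.8)·(3.8) + (-1.2)·(-0.2) + (1.8)·(-2.2) + (1.8)·(0.8) + (-4.2)·(-2.2)) / 4 = 13.8/4 = 3.45
  S[Y,Y] = ((3.8)·(3.8) + (-0.2)·(-0.2) + (-2.2)·(-2.2) + (0.8)·(0.8) + (-2.2)·(-2.2)) / 4 = 24.8/4 = 6.2

S is symmetric (S[j,i] = S[i,j]). Assembling:

S = [[7.2, 3.45],
 [3.45, 6.2]]


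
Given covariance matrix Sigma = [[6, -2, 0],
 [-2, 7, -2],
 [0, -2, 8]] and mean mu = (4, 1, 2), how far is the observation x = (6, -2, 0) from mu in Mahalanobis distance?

Step 1 — centre the observation: (x - mu) = (2, -3, -2).

Step 2 — invert Sigma (cofactor / det for 3×3, or solve directly):
  Sigma^{-1} = [[0.1857, 0.0571, 0.0143],
 [0.0571, 0.1714, 0.0429],
 [0.0143, 0.0429, 0.1357]].

Step 3 — form the quadratic (x - mu)^T · Sigma^{-1} · (x - mu):
  Sigma^{-1} · (x - mu) = (0.1714, -0.4857, -0.3714).
  (x - mu)^T · [Sigma^{-1} · (x - mu)] = (2)·(0.1714) + (-3)·(-0.4857) + (-2)·(-0.3714) = 2.5429.

Step 4 — take square root: d = √(2.5429) ≈ 1.5946.

d(x, mu) = √(2.5429) ≈ 1.5946
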